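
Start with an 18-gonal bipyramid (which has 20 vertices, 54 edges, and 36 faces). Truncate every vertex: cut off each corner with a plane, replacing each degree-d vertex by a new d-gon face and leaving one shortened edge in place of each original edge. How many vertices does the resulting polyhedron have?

Truncation replaces each original edge-end by a new vertex, so V′ = 2E = 108.
Each original edge survives, and each old vertex of degree d contributes d new edges; summing degrees gives Σd = 2E, so E′ = E + 2E = 3E = 162.
Each original face survives and each original vertex becomes one new face: F′ = F + V = 56.

108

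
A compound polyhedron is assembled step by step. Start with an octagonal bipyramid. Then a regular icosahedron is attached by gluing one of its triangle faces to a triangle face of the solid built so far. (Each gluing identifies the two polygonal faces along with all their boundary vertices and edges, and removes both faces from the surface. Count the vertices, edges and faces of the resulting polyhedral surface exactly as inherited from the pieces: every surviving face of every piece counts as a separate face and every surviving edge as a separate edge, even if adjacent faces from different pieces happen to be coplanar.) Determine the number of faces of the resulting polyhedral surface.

An octagonal bipyramid: V=10, E=24, F=16.
Attach a regular icosahedron (V=12, E=30, F=20) along a 3-gon: merge 3 vertices and 3 edges, delete both glued faces → V=19, E=51, F=34.
Check: V − E + F = 19 − 51 + 34 = 2.

34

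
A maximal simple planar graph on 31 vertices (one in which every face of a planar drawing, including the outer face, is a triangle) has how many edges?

87

In a plane triangulation 3F = 2E and V − E + F = 2, so E = 3V − 6 = 3·31 − 6 = 87.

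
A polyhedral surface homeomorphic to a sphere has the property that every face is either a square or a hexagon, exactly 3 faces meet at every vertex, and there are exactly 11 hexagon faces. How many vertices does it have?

30

Let x be the number of squares; then F = 11 + x.
Edge–face incidences: 2E = 6·11 + 4·x = 66 + 4x.
Every vertex has degree 3, so 3V = 2E.
Euler: V − E + F = 2 ⇒ (2E)/3 − E + (11 + x) = 2.
Multiply by 6: 2·(2E) − 3·(2E) + 6·(11 + x) = 12, i.e. 66 + 6x − (66 + 4x) = 12.
Collecting terms: 2x = 12, so x = 6.
Then 2E = 66 + 4·6 = 90, so E = 45, V = 2E/3 = 30, F = 11 + 6 = 17.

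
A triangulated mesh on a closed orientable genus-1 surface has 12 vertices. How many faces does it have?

χ = 2 − 2·1 = 0, and every face is a triangle so 3F = 2E.
V − E + F = 0 with E = 3F/2 gives 12 − (3/2 − 1)·F = 0, so F = 24 and E = 36.

24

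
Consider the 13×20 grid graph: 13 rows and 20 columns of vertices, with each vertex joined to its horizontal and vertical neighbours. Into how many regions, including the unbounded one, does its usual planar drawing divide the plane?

The grid has V = 13·20 = 260 vertices and E = 13·19 + 20·12 = 487 edges.
F = 2 − V + E = 2 − 260 + 487 = 229.

229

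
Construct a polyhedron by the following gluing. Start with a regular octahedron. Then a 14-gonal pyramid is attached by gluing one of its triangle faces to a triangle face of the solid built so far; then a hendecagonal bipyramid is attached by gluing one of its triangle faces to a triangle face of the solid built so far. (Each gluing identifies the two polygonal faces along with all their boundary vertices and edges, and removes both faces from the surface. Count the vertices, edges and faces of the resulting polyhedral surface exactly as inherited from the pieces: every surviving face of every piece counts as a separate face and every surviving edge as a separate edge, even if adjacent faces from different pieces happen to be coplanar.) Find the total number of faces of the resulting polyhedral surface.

A regular octahedron: V=6, E=12, F=8.
Attach a 14-gonal pyramid (V=15, E=28, F=15) along a 3-gon: merge 3 vertices and 3 edges, delete both glued faces → V=18, E=37, F=21.
Attach a hendecagonal bipyramid (V=13, E=33, F=22) along a 3-gon: merge 3 vertices and 3 edges, delete both glued faces → V=28, E=67, F=41.
Check: V − E + F = 28 − 67 + 41 = 2.

41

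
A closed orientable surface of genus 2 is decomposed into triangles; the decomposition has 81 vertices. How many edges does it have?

χ = 2 − 2·2 = -2, and every face is a triangle so 3F = 2E.
V − E + F = -2 with E = 3F/2 gives 81 − (3/2 − 1)·F = -2, so F = 166 and E = 249.

249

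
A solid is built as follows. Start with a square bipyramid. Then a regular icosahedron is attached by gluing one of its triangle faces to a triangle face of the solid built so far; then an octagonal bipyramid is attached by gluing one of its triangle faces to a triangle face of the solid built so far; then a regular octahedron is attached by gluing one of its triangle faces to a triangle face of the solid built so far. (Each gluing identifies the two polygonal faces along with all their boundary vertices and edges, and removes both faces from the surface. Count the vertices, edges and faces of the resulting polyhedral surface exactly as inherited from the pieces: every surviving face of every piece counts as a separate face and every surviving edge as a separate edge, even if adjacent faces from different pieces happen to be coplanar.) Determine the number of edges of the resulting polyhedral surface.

A square bipyramid: V=6, E=12, F=8.
Attach a regular icosahedron (V=12, E=30, F=20) along a 3-gon: merge 3 vertices and 3 edges, delete both glued faces → V=15, E=39, F=26.
Attach an octagonal bipyramid (V=10, E=24, F=16) along a 3-gon: merge 3 vertices and 3 edges, delete both glued faces → V=22, E=60, F=40.
Attach a regular octahedron (V=6, E=12, F=8) along a 3-gon: merge 3 vertices and 3 edges, delete both glued faces → V=25, E=69, F=46.
Check: V − E + F = 25 − 69 + 46 = 2.

69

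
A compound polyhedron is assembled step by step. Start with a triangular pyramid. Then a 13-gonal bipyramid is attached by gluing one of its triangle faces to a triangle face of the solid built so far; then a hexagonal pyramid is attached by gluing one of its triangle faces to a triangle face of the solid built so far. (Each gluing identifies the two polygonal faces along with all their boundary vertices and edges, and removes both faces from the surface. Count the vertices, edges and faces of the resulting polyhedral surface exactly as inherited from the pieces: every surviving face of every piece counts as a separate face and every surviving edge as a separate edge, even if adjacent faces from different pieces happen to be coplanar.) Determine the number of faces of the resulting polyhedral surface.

A triangular pyramid: V=4, E=6, F=4.
Attach a 13-gonal bipyramid (V=15, E=39, F=26) along a 3-gon: merge 3 vertices and 3 edges, delete both glued faces → V=16, E=42, F=28.
Attach a hexagonal pyramid (V=7, E=12, F=7) along a 3-gon: merge 3 vertices and 3 edges, delete both glued faces → V=20, E=51, F=33.
Check: V − E + F = 20 − 51 + 33 = 2.

33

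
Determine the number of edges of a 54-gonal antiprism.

216

An antiprism on an n-gon has two n-gon caps and 2n triangles: V = 2·54 = 108, E = 4·54 = 216, F = 2·54 + 2 = 110.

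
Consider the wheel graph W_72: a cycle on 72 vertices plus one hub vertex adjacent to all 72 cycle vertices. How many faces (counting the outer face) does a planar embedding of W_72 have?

W_72 has V = 72 + 1 = 73 vertices and E = 2·72 = 144 edges.
By Euler's formula F = 2 − V + E = 2 − 73 + 144 = 73.

73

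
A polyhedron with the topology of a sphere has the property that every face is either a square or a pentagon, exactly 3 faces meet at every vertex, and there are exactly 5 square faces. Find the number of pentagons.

2

Let x be the number of pentagons; then F = 5 + x.
Edge–face incidences: 2E = 4·5 + 5·x = 20 + 5x.
Every vertex has degree 3, so 3V = 2E.
Euler: V − E + F = 2 ⇒ (2E)/3 − E + (5 + x) = 2.
Multiply by 6: 2·(2E) − 3·(2E) + 6·(5 + x) = 12, i.e. 30 + 6x − (20 + 5x) = 12.
Collecting terms: x + 10 = 12, so x = 2.
Then 2E = 20 + 5·2 = 30, so E = 15, V = 2E/3 = 10, F = 5 + 2 = 7.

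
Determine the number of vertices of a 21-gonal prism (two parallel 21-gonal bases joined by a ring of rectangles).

A prism on an n-gon has two n-gon bases and n rectangular sides: V = 2·21 = 42, E = 3·21 = 63, F = 21 + 2 = 23.
Check: V − E + F = 42 − 63 + 23 = 2.

42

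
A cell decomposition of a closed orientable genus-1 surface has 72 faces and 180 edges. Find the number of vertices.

For a closed orientable surface of genus 1, χ = 2 − 2·1 = 0.
V = 0 + E − F = 0 + 180 − 72 = 108.

108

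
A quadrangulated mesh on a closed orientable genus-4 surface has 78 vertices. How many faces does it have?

χ = 2 − 2·4 = -6, and every face is a square so 4F = 2E.
V − E + F = -6 with E = 4F/2 gives 78 − (4/2 − 1)·F = -6, so F = 84 and E = 168.

84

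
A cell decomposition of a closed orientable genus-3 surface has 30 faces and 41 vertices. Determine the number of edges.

For a closed orientable surface of genus 3, χ = 2 − 2·3 = -4.
E = V + F − (-4) = 41 + 30 − (-4) = 75.

75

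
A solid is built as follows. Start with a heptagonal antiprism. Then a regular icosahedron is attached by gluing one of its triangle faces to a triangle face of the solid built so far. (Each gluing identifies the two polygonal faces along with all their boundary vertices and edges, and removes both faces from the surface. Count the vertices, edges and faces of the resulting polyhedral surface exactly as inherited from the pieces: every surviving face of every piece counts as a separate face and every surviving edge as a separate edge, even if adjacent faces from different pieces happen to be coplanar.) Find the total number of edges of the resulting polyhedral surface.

A heptagonal antiprism: V=14, E=28, F=16.
Attach a regular icosahedron (V=12, E=30, F=20) along a 3-gon: merge 3 vertices and 3 edges, delete both glued faces → V=23, E=55, F=34.
Check: V − E + F = 23 − 55 + 34 = 2.

55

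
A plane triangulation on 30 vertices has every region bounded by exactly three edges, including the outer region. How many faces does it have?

56

In a plane triangulation 3F = 2E and V − E + F = 2, so F = 2V − 4 = 2·30 − 4 = 56.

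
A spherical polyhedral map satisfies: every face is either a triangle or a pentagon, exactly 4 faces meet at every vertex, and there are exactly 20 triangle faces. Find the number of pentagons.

12

Let x be the number of pentagons; then F = 20 + x.
Edge–face incidences: 2E = 3·20 + 5·x = 60 + 5x.
Every vertex has degree 4, so 4V = 2E.
Euler: V − E + F = 2 ⇒ (2E)/4 − E + (20 + x) = 2.
Multiply by 8: 2·(2E) − 4·(2E) + 8·(20 + x) = 16, i.e. 160 + 8x − 2·(60 + 5x) = 16.
Collecting terms: −2x + 40 = 16, so −2x = −24, so x = 12.
Then 2E = 60 + 5·12 = 120, so E = 60, V = 2E/4 = 30, F = 20 + 12 = 32.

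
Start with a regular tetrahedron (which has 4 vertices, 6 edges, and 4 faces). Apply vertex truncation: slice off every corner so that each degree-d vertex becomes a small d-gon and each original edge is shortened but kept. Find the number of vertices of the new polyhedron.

12

Truncation replaces each original edge-end by a new vertex, so V′ = 2E = 12.
Each original edge survives, and each old vertex of degree d contributes d new edges; summing degrees gives Σd = 2E, so E′ = E + 2E = 3E = 18.
Each original face survives and each original vertex becomes one new face: F′ = F + V = 8.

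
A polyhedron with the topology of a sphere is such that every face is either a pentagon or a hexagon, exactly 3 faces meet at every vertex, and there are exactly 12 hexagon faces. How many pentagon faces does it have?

Let x be the number of pentagons; then F = 12 + x.
Edge–face incidences: 2E = 6·12 + 5·x = 72 + 5x.
Every vertex has degree 3, so 3V = 2E.
Euler: V − E + F = 2 ⇒ (2E)/3 − E + (12 + x) = 2.
Multiply by 6: 2·(2E) − 3·(2E) + 6·(12 + x) = 12, i.e. 72 + 6x − (72 + 5x) = 12.
Collecting terms: x = 12.
Then 2E = 72 + 5·12 = 132, so E = 66, V = 2E/3 = 44, F = 12 + 12 = 24.

12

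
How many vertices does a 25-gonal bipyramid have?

27

A bipyramid over an n-gon has 2n triangular faces and n + 2 vertices: V = 25 + 2 = 27, E = 3·25 = 75, F = 2·25 = 50.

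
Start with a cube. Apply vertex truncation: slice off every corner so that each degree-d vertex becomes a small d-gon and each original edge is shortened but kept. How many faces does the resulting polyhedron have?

The base solid has V = 8, E = 12, F = 6.
Truncation replaces each original edge-end by a new vertex, so V′ = 2E = 24.
Each original edge survives, and each old vertex of degree d contributes d new edges; summing degrees gives Σd = 2E, so E′ = E + 2E = 3E = 36.
Each original face survives and each original vertex becomes one new face: F′ = F + V = 14.

14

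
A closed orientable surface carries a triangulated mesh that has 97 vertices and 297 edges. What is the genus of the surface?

2

Every face is a triangle and each edge borders two faces, so 3F = 2·297, giving F = 198.
χ = V − E + F = 97 − 297 + 198 = -2.
For a closed orientable surface χ = 2 − 2g, so g = (2 − (-2))/2 = 2.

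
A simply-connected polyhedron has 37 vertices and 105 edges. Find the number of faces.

Here V − E + F = 2.
F = 2 − V + E = 2 − 37 + 105 = 70.

70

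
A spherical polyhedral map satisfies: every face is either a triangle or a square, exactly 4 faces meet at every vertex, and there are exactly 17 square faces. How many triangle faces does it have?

8

Let x be the number of triangles; then F = 17 + x.
Edge–face incidences: 2E = 4·17 + 3·x = 68 + 3x.
Every vertex has degree 4, so 4V = 2E.
Euler: V − E + F = 2 ⇒ (2E)/4 − E + (17 + x) = 2.
Multiply by 8: 2·(2E) − 4·(2E) + 8·(17 + x) = 16, i.e. 136 + 8x − 2·(68 + 3x) = 16.
Collecting terms: 2x = 16, so x = 8.
Then 2E = 68 + 3·8 = 92, so E = 46, V = 2E/4 = 23, F = 17 + 8 = 25.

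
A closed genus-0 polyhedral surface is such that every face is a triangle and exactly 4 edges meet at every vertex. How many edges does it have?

12

Each face has 3 edges and each edge borders two faces, so 2E = 3F.
Each vertex has degree 4, so 4V = 2E and hence V = 3F/4.
Euler: V − E + F = 2 ⇒ (3F/4) − (3F/2) + F = 2.
Multiply by 8: (6 − 12 + 8)F = 16, i.e. 2F = 16.
So F = 8, E = 3·8/2 = 12, V = 3·8/4 = 6.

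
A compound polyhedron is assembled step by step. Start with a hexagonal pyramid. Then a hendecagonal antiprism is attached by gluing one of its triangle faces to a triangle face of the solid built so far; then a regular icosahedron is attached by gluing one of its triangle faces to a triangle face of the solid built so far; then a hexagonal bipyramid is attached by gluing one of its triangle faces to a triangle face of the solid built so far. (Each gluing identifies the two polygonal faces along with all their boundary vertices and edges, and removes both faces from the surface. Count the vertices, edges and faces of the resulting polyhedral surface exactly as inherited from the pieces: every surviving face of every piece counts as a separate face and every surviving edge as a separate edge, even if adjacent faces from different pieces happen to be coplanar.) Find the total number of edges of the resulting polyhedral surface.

95

A hexagonal pyramid: V=7, E=12, F=7.
Attach a hendecagonal antiprism (V=22, E=44, F=24) along a 3-gon: merge 3 vertices and 3 edges, delete both glued faces → V=26, E=53, F=29.
Attach a regular icosahedron (V=12, E=30, F=20) along a 3-gon: merge 3 vertices and 3 edges, delete both glued faces → V=35, E=80, F=47.
Attach a hexagonal bipyramid (V=8, E=18, F=12) along a 3-gon: merge 3 vertices and 3 edges, delete both glued faces → V=40, E=95, F=57.
Check: V − E + F = 40 − 95 + 57 = 2.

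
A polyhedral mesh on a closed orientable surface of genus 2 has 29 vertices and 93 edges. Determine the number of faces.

For a closed orientable surface of genus 2, χ = 2 − 2·2 = -2.
F = -2 − V + E = -2 − 29 + 93 = 62.

62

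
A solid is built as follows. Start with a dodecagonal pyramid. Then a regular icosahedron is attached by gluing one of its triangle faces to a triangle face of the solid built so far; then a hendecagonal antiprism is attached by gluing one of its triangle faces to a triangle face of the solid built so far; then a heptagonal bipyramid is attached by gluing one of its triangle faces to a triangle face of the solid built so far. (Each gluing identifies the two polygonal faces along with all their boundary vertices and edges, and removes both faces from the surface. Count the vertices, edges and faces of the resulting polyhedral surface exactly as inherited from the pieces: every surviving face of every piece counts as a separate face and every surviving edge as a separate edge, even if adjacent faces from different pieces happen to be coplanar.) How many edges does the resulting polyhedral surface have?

110

A dodecagonal pyramid: V=13, E=24, F=13.
Attach a regular icosahedron (V=12, E=30, F=20) along a 3-gon: merge 3 vertices and 3 edges, delete both glued faces → V=22, E=51, F=31.
Attach a hendecagonal antiprism (V=22, E=44, F=24) along a 3-gon: merge 3 vertices and 3 edges, delete both glued faces → V=41, E=92, F=53.
Attach a heptagonal bipyramid (V=9, E=21, F=14) along a 3-gon: merge 3 vertices and 3 edges, delete both glued faces → V=47, E=110, F=65.
Check: V − E + F = 47 − 110 + 65 = 2.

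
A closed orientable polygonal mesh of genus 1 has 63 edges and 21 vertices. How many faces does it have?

42

For a closed orientable surface of genus 1, χ = 2 − 2·1 = 0.
F = 0 − V + E = 0 − 21 + 63 = 42.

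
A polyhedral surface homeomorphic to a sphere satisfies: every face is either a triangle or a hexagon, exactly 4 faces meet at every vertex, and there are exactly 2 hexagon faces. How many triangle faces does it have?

12

Let x be the number of triangles; then F = 2 + x.
Edge–face incidences: 2E = 6·2 + 3·x = 12 + 3x.
Every vertex has degree 4, so 4V = 2E.
Euler: V − E + F = 2 ⇒ (2E)/4 − E + (2 + x) = 2.
Multiply by 8: 2·(2E) − 4·(2E) + 8·(2 + x) = 16, i.e. 16 + 8x − 2·(12 + 3x) = 16.
Collecting terms: 2x − 8 = 16, so 2x = 24, so x = 12.
Then 2E = 12 + 3·12 = 48, so E = 24, V = 2E/4 = 12, F = 2 + 12 = 14.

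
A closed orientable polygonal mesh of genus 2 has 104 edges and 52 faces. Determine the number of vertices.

50

For a closed orientable surface of genus 2, χ = 2 − 2·2 = -2.
V = -2 + E − F = -2 + 104 − 52 = 50.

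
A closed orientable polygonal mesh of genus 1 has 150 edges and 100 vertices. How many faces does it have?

For a closed orientable surface of genus 1, χ = 2 − 2·1 = 0.
F = 0 − V + E = 0 − 100 + 150 = 50.

50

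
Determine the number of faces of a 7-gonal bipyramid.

A bipyramid over an n-gon has 2n triangular faces and n + 2 vertices: V = 7 + 2 = 9, E = 3·7 = 21, F = 2·7 = 14.

14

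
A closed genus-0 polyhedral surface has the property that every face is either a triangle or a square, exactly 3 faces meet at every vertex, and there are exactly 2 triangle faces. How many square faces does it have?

Let x be the number of squares; then F = 2 + x.
Edge–face incidences: 2E = 3·2 + 4·x = 6 + 4x.
Every vertex has degree 3, so 3V = 2E.
Euler: V − E + F = 2 ⇒ (2E)/3 − E + (2 + x) = 2.
Multiply by 6: 2·(2E) − 3·(2E) + 6·(2 + x) = 12, i.e. 12 + 6x − (6 + 4x) = 12.
Collecting terms: 2x + 6 = 12, so 2x = 6, so x = 3.
Then 2E = 6 + 4·3 = 18, so E = 9, V = 2E/3 = 6, F = 2 + 3 = 5.

3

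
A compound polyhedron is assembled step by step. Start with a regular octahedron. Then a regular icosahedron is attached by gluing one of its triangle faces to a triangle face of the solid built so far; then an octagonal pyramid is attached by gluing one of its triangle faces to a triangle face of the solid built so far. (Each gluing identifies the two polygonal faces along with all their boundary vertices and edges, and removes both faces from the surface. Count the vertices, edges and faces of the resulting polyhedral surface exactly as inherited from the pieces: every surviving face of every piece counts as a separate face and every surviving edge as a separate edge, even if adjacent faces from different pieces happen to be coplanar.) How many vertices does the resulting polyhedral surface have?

21

A regular octahedron: V=6, E=12, F=8.
Attach a regular icosahedron (V=12, E=30, F=20) along a 3-gon: merge 3 vertices and 3 edges, delete both glued faces → V=15, E=39, F=26.
Attach an octagonal pyramid (V=9, E=16, F=9) along a 3-gon: merge 3 vertices and 3 edges, delete both glued faces → V=21, E=52, F=33.
Check: V − E + F = 21 − 52 + 33 = 2.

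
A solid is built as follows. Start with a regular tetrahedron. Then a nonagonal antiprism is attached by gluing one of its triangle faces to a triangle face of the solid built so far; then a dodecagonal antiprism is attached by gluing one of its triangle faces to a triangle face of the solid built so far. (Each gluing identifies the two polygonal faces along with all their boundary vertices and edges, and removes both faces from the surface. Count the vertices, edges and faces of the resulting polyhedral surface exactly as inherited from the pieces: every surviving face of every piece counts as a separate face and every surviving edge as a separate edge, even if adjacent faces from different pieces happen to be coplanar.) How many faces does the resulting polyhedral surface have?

A regular tetrahedron: V=4, E=6, F=4.
Attach a nonagonal antiprism (V=18, E=36, F=20) along a 3-gon: merge 3 vertices and 3 edges, delete both glued faces → V=19, E=39, F=22.
Attach a dodecagonal antiprism (V=24, E=48, F=26) along a 3-gon: merge 3 vertices and 3 edges, delete both glued faces → V=40, E=84, F=46.
Check: V − E + F = 40 − 84 + 46 = 2.

46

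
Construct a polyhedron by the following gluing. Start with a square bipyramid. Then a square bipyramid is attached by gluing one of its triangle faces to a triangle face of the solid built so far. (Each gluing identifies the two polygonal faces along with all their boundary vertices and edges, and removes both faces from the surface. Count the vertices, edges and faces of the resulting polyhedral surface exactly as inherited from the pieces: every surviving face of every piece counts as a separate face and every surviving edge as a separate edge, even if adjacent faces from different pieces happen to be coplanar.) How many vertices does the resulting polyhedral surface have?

A square bipyramid: V=6, E=12, F=8.
Attach a square bipyramid (V=6, E=12, F=8) along a 3-gon: merge 3 vertices and 3 edges, delete both glued faces → V=9, E=21, F=14.
Check: V − E + F = 9 − 21 + 14 = 2.

9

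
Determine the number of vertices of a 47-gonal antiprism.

94

An antiprism on an n-gon has two n-gon caps and 2n triangles: V = 2·47 = 94, E = 4·47 = 188, F = 2·47 + 2 = 96.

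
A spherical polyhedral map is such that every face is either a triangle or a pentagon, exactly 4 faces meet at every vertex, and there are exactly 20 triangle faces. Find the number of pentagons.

12

Let x be the number of pentagons; then F = 20 + x.
Edge–face incidences: 2E = 3·20 + 5·x = 60 + 5x.
Every vertex has degree 4, so 4V = 2E.
Euler: V − E + F = 2 ⇒ (2E)/4 − E + (20 + x) = 2.
Multiply by 8: 2·(2E) − 4·(2E) + 8·(20 + x) = 16, i.e. 160 + 8x − 2·(60 + 5x) = 16.
Collecting terms: −2x + 40 = 16, so −2x = −24, so x = 12.
Then 2E = 60 + 5·12 = 120, so E = 60, V = 2E/4 = 30, F = 20 + 12 = 32.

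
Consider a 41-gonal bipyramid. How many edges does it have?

123

A bipyramid over an n-gon has 2n triangular faces and n + 2 vertices: V = 41 + 2 = 43, E = 3·41 = 123, F = 2·41 = 82.
Check: V − E + F = 43 − 123 + 82 = 2.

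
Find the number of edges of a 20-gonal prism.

60

A prism on an n-gon has two n-gon bases and n rectangular sides: V = 2·20 = 40, E = 3·20 = 60, F = 20 + 2 = 22.
Check: V − E + F = 40 − 60 + 22 = 2.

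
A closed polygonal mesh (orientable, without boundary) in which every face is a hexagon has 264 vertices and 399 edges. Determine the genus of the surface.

Every face is a hexagon and each edge borders two faces, so 6F = 2·399, giving F = 133.
χ = V − E + F = 264 − 399 + 133 = -2.
For a closed orientable surface χ = 2 − 2g, so g = (2 − (-2))/2 = 2.

2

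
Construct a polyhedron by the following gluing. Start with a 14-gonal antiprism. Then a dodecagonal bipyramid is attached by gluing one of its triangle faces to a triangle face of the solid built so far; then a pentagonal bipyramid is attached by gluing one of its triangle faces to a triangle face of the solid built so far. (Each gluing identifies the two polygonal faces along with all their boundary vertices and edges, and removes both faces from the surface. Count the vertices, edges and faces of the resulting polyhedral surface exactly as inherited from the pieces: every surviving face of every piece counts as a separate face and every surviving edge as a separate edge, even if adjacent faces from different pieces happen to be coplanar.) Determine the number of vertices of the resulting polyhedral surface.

43

A 14-gonal antiprism: V=28, E=56, F=30.
Attach a dodecagonal bipyramid (V=14, E=36, F=24) along a 3-gon: merge 3 vertices and 3 edges, delete both glued faces → V=39, E=89, F=52.
Attach a pentagonal bipyramid (V=7, E=15, F=10) along a 3-gon: merge 3 vertices and 3 edges, delete both glued faces → V=43, E=101, F=60.
Check: V − E + F = 43 − 101 + 60 = 2.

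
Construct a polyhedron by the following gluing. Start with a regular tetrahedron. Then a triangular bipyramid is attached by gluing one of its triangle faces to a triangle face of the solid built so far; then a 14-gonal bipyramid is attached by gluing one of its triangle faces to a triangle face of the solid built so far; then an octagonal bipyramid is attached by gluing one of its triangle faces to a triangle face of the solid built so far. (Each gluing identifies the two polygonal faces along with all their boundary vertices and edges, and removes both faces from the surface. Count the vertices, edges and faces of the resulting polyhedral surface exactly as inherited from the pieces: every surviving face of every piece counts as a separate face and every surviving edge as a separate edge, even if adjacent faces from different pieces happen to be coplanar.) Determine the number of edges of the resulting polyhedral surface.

72

A regular tetrahedron: V=4, E=6, F=4.
Attach a triangular bipyramid (V=5, E=9, F=6) along a 3-gon: merge 3 vertices and 3 edges, delete both glued faces → V=6, E=12, F=8.
Attach a 14-gonal bipyramid (V=16, E=42, F=28) along a 3-gon: merge 3 vertices and 3 edges, delete both glued faces → V=19, E=51, F=34.
Attach an octagonal bipyramid (V=10, E=24, F=16) along a 3-gon: merge 3 vertices and 3 edges, delete both glued faces → V=26, E=72, F=48.
Check: V − E + F = 26 − 72 + 48 = 2.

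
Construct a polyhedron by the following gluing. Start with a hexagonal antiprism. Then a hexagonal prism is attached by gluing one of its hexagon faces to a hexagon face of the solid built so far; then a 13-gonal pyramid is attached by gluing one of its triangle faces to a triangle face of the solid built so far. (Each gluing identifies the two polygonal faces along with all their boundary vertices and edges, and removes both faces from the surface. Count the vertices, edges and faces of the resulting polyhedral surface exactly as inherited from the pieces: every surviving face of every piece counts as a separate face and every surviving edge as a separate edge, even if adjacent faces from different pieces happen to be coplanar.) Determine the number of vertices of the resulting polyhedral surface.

A hexagonal antiprism: V=12, E=24, F=14.
Attach a hexagonal prism (V=12, E=18, F=8) along a 6-gon: merge 6 vertices and 6 edges, delete both glued faces → V=18, E=36, F=20.
Attach a 13-gonal pyramid (V=14, E=26, F=14) along a 3-gon: merge 3 vertices and 3 edges, delete both glued faces → V=29, E=59, F=32.
Check: V − E + F = 29 − 59 + 32 = 2.

29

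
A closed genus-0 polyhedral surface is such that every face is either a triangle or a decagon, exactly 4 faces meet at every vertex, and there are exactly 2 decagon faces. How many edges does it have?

Let x be the number of triangles; then F = 2 + x.
Edge–face incidences: 2E = 10·2 + 3·x = 20 + 3x.
Every vertex has degree 4, so 4V = 2E.
Euler: V − E + F = 2 ⇒ (2E)/4 − E + (2 + x) = 2.
Multiply by 8: 2·(2E) − 4·(2E) + 8·(2 + x) = 16, i.e. 16 + 8x − 2·(20 + 3x) = 16.
Collecting terms: 2x − 24 = 16, so 2x = 40, so x = 20.
Then 2E = 20 + 3·20 = 80, so E = 40, V = 2E/4 = 20, F = 2 + 20 = 22.

40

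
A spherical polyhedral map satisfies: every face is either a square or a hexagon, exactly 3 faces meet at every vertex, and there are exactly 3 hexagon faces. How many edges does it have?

21

Let x be the number of squares; then F = 3 + x.
Edge–face incidences: 2E = 6·3 + 4·x = 18 + 4x.
Every vertex has degree 3, so 3V = 2E.
Euler: V − E + F = 2 ⇒ (2E)/3 − E + (3 + x) = 2.
Multiply by 6: 2·(2E) − 3·(2E) + 6·(3 + x) = 12, i.e. 18 + 6x − (18 + 4x) = 12.
Collecting terms: 2x = 12, so x = 6.
Then 2E = 18 + 4·6 = 42, so E = 21, V = 2E/3 = 14, F = 3 + 6 = 9.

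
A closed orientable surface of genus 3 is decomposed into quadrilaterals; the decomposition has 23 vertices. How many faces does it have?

χ = 2 − 2·3 = -4, and every face is a square so 4F = 2E.
V − E + F = -4 with E = 4F/2 gives 23 − (4/2 − 1)·F = -4, so F = 27 and E = 54.

27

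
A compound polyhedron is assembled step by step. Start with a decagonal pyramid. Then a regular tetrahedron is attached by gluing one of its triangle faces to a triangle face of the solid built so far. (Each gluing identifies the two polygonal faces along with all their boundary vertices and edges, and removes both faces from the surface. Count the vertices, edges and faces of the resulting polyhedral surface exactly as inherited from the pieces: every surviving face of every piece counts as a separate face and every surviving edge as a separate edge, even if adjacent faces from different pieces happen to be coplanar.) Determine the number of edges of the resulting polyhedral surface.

23

A decagonal pyramid: V=11, E=20, F=11.
Attach a regular tetrahedron (V=4, E=6, F=4) along a 3-gon: merge 3 vertices and 3 edges, delete both glued faces → V=12, E=23, F=13.
Check: V − E + F = 12 − 23 + 13 = 2.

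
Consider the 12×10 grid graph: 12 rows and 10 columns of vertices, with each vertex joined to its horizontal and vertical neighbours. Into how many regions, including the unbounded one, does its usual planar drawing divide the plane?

100

The grid has V = 12·10 = 120 vertices and E = 12·9 + 10·11 = 218 edges.
F = 2 − V + E = 2 − 120 + 218 = 100.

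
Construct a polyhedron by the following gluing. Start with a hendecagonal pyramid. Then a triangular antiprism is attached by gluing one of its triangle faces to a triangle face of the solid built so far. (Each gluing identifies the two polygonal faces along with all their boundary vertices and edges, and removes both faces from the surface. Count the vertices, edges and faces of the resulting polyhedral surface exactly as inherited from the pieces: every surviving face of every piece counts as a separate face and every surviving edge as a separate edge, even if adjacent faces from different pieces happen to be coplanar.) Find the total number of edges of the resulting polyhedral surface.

31

A hendecagonal pyramid: V=12, E=22, F=12.
Attach a triangular antiprism (V=6, E=12, F=8) along a 3-gon: merge 3 vertices and 3 edges, delete both glued faces → V=15, E=31, F=18.
Check: V − E + F = 15 − 31 + 18 = 2.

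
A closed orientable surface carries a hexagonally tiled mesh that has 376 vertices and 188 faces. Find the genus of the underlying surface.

Every face is a hexagon, so 2E = 6·188 = 1128, giving E = 564.
χ = V − E + F = 376 − 564 + 188 = 0.
For a closed orientable surface χ = 2 − 2g, so g = (2 − (0))/2 = 1.

1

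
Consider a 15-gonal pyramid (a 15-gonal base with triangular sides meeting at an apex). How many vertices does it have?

A pyramid on an n-gon base has one n-gon and n triangles: V = 15 + 1 = 16, E = 2·15 = 30, F = 15 + 1 = 16.

16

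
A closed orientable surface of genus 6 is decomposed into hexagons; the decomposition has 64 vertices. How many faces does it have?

37

χ = 2 − 2·6 = -10, and every face is a hexagon so 6F = 2E.
V − E + F = -10 with E = 6F/2 gives 64 − (6/2 − 1)·F = -10, so F = 37 and E = 111.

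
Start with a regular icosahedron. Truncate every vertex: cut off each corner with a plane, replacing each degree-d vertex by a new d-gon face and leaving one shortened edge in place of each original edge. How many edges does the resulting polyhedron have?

The base solid has V = 12, E = 30, F = 20.
Truncation replaces each original edge-end by a new vertex, so V′ = 2E = 60.
Each original edge survives, and each old vertex of degree d contributes d new edges; summing degrees gives Σd = 2E, so E′ = E + 2E = 3E = 90.
Each original face survives and each original vertex becomes one new face: F′ = F + V = 32.

90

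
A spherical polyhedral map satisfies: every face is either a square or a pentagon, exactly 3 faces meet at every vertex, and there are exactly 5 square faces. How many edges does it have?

Let x be the number of pentagons; then F = 5 + x.
Edge–face incidences: 2E = 4·5 + 5·x = 20 + 5x.
Every vertex has degree 3, so 3V = 2E.
Euler: V − E + F = 2 ⇒ (2E)/3 − E + (5 + x) = 2.
Multiply by 6: 2·(2E) − 3·(2E) + 6·(5 + x) = 12, i.e. 30 + 6x − (20 + 5x) = 12.
Collecting terms: x + 10 = 12, so x = 2.
Then 2E = 20 + 5·2 = 30, so E = 15, V = 2E/3 = 10, F = 5 + 2 = 7.

15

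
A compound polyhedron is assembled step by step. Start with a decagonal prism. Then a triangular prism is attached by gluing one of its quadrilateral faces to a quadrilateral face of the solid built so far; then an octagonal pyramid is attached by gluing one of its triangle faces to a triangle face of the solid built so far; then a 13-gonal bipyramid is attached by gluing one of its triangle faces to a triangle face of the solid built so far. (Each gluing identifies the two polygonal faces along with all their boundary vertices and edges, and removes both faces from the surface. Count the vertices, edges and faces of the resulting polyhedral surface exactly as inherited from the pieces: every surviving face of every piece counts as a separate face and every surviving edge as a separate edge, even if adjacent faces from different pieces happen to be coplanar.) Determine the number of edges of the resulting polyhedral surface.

A decagonal prism: V=20, E=30, F=12.
Attach a triangular prism (V=6, E=9, F=5) along a 4-gon: merge 4 vertices and 4 edges, delete both glued faces → V=22, E=35, F=15.
Attach an octagonal pyramid (V=9, E=16, F=9) along a 3-gon: merge 3 vertices and 3 edges, delete both glued faces → V=28, E=48, F=22.
Attach a 13-gonal bipyramid (V=15, E=39, F=26) along a 3-gon: merge 3 vertices and 3 edges, delete both glued faces → V=40, E=84, F=46.
Check: V − E + F = 40 − 84 + 46 = 2.

84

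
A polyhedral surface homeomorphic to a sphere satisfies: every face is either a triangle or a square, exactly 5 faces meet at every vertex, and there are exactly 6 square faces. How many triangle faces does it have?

Let x be the number of triangles; then F = 6 + x.
Edge–face incidences: 2E = 4·6 + 3·x = 24 + 3x.
Every vertex has degree 5, so 5V = 2E.
Euler: V − E + F = 2 ⇒ (2E)/5 − E + (6 + x) = 2.
Multiply by 10: 2·(2E) − 5·(2E) + 10·(6 + x) = 20, i.e. 60 + 10x − 3·(24 + 3x) = 20.
Collecting terms: x − 12 = 20, so x = 32.
Then 2E = 24 + 3·32 = 120, so E = 60, V = 2E/5 = 24, F = 6 + 32 = 38.

32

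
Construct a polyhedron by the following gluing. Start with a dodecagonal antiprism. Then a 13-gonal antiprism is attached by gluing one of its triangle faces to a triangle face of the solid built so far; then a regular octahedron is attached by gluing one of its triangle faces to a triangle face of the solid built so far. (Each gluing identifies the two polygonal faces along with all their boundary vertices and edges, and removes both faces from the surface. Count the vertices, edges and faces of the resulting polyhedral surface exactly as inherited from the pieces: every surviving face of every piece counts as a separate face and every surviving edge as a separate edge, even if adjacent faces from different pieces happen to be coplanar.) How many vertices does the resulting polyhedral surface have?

50

A dodecagonal antiprism: V=24, E=48, F=26.
Attach a 13-gonal antiprism (V=26, E=52, F=28) along a 3-gon: merge 3 vertices and 3 edges, delete both glued faces → V=47, E=97, F=52.
Attach a regular octahedron (V=6, E=12, F=8) along a 3-gon: merge 3 vertices and 3 edges, delete both glued faces → V=50, E=106, F=58.
Check: V − E + F = 50 − 106 + 58 = 2.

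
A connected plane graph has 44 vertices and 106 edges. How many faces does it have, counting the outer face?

64

Euler's formula for a connected plane graph: V − E + F = 2, so F = 2 − 44 + 106 = 64.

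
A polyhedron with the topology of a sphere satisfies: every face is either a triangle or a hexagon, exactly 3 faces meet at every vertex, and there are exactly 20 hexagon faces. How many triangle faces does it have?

4

Let x be the number of triangles; then F = 20 + x.
Edge–face incidences: 2E = 6·20 + 3·x = 120 + 3x.
Every vertex has degree 3, so 3V = 2E.
Euler: V − E + F = 2 ⇒ (2E)/3 − E + (20 + x) = 2.
Multiply by 6: 2·(2E) − 3·(2E) + 6·(20 + x) = 12, i.e. 120 + 6x − (120 + 3x) = 12.
Collecting terms: 3x = 12, so x = 4.
Then 2E = 120 + 3·4 = 132, so E = 66, V = 2E/3 = 44, F = 20 + 4 = 24.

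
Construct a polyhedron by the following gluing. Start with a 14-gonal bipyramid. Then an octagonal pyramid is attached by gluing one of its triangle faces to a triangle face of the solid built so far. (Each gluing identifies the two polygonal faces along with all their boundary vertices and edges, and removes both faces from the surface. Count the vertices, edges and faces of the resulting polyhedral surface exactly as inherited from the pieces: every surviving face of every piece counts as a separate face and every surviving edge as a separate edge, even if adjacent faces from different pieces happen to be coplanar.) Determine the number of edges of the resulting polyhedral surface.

55

A 14-gonal bipyramid: V=16, E=42, F=28.
Attach an octagonal pyramid (V=9, E=16, F=9) along a 3-gon: merge 3 vertices and 3 edges, delete both glued faces → V=22, E=55, F=35.
Check: V − E + F = 22 − 55 + 35 = 2.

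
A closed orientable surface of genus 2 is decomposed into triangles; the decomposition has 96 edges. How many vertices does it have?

30

χ = 2 − 2·2 = -2, and every face is a triangle so 3F = 2E.
F = 2E/3 = 64. Then V = -2 + E − F = -2 + 96 − 64 = 30.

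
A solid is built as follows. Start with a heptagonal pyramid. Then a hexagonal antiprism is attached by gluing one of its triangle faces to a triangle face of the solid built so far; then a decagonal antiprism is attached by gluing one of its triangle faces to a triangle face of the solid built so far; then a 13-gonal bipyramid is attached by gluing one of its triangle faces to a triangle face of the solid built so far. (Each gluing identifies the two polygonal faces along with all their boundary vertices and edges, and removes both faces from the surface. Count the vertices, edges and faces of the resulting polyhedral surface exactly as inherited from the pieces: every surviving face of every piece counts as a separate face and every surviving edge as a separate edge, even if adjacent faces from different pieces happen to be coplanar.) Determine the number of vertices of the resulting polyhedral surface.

A heptagonal pyramid: V=8, E=14, F=8.
Attach a hexagonal antiprism (V=12, E=24, F=14) along a 3-gon: merge 3 vertices and 3 edges, delete both glued faces → V=17, E=35, F=20.
Attach a decagonal antiprism (V=20, E=40, F=22) along a 3-gon: merge 3 vertices and 3 edges, delete both glued faces → V=34, E=72, F=40.
Attach a 13-gonal bipyramid (V=15, E=39, F=26) along a 3-gon: merge 3 vertices and 3 edges, delete both glued faces → V=46, E=108, F=64.
Check: V − E + F = 46 − 108 + 64 = 2.

46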